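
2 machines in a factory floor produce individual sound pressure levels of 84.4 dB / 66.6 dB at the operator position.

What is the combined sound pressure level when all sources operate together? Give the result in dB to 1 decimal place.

84.5 dB

Σ 10^(Lᵢ/10) = 2.8e+08.
L_total = 10·log₁₀(2.8e+08) = 84.5 dB.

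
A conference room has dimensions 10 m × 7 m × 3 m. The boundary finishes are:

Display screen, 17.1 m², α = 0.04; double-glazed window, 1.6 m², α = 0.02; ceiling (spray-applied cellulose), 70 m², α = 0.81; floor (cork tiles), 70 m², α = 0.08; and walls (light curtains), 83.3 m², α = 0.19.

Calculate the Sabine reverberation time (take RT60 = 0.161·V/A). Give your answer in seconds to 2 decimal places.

Summing Sᵢαᵢ: 0.684 + 0.032 + 56.700 + 5.600 + 15.827 → A = 78.843 sabins.
Room volume: 210 m³.
T = 0.161 V/A = 0.161·210/78.843 = 0.43 s.

0.43 s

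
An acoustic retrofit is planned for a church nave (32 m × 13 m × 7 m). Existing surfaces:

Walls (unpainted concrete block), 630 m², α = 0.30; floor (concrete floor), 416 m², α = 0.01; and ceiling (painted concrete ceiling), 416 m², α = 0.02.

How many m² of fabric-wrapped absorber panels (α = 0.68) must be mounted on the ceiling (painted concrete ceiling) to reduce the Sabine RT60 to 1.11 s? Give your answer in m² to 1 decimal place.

Summing Sᵢαᵢ: 189.000 + 4.160 + 8.320 → A₁ = 201.480 sabins.
V = 2912 m³. Target absorption A₂ = 0.161 × 2912 / 1.11 = 422.371 sabins.
ΔA needed = 422.371 − 201.480 = 220.891 sabins.
Net gain per m²: Δα = 0.68 − 0.02 = 0.66.
Area = ΔA/Δα = 220.891/0.66 = 334.7 m².

334.7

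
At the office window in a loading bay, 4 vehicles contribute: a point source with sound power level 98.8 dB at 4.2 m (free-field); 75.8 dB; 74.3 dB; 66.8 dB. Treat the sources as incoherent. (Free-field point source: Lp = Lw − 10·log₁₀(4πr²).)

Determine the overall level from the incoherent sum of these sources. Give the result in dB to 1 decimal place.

Source at 4.2 m: Lp = 98.8 − 10·log₁₀(4π·4.2²) = 98.8 − 10·log₁₀(221.671) = 75.3 dB.
Σ 10^(Lᵢ/10) = 1.036e+08.
Combined level = 10 log₁₀(1.036e+08) = 80.2 dB.

80.2 dB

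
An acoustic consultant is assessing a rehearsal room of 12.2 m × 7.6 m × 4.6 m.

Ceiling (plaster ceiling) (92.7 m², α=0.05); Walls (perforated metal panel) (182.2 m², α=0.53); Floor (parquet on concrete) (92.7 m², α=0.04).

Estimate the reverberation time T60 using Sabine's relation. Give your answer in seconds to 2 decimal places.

Total absorption A = 92.7×0.05 + 182.2×0.53 + 92.7×0.04
  = 4.635 + 96.566 + 3.708 = 104.909 m² sabins.
Volume V = 12.2 × 7.6 × 4.6 = 426.512 m³.
Sabine: RT60 = 0.161 × 426.512 / 104.909 = 0.65 s.

0.65 s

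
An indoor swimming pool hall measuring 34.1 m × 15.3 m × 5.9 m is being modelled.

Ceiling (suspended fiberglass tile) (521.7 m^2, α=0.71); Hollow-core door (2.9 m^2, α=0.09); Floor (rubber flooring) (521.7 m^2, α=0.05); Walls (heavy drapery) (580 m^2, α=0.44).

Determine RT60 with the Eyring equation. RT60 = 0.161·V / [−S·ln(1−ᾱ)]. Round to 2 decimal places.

Total surface area S = 521.7 + 2.9 + 521.7 + 580 = 1626.3 m^2.
Σ(Sᵢαᵢ) = 521.7·0.71 + 2.9·0.09 + 521.7·0.05 + 580·0.44 = 651.953.
ᾱ = 651.953 / 1626.3 = 0.4009.
−S·ln(1−ᾱ) = −1626.3 × ln(1 − 0.4009) = 833.197.
V = 34.1 × 15.3 × 5.9 = 3078.207 m³.
RT60 = 0.161 × 3078.207 / 833.197 = 0.59 s.

0.59 seconds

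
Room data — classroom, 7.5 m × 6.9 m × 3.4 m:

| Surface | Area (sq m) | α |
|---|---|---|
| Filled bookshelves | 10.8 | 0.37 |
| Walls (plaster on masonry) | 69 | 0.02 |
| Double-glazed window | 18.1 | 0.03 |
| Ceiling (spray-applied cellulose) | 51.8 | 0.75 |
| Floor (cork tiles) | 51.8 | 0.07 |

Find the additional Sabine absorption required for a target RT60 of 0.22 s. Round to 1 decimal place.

80.4 sabins

Total absorption A₁ = 10.8×0.37 + 69×0.02 + 18.1×0.03 + 51.8×0.75 + 51.8×0.07
  = 3.996 + 1.380 + 0.543 + 38.850 + 3.626 = 48.395 sq m sabins.
V = 175.95 m³. Required absorption A₂ = 0.161 × 175.95 / 0.22 = 128.763 sabins.
Additional absorption ΔA = 128.763 − 48.395 = 80.4 sabins.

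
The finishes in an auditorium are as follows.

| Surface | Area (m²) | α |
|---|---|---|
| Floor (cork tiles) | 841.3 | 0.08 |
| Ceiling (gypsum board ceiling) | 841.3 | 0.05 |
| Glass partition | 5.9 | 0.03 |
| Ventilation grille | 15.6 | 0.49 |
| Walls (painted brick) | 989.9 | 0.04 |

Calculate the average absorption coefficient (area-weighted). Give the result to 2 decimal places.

S = Σ Sᵢ = 841.3 + 841.3 + 5.9 + 15.6 + 989.9 = 2694.0 m².
Σ(Sᵢαᵢ) = 841.3×0.08 + 841.3×0.05 + 5.9×0.03 + 15.6×0.49 + 989.9×0.04 = 156.786.
ᾱ = 156.786 / 2694.0 = 0.06.

0.06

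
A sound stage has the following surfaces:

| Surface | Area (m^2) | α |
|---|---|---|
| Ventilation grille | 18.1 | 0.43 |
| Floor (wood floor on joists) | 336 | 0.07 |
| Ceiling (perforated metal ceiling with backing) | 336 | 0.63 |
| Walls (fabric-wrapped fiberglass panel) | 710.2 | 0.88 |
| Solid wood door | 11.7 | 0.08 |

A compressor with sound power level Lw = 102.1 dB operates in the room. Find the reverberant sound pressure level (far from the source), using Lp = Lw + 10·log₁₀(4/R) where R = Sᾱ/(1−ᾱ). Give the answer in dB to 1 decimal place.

A = 868.895 sabins; S = 1412.0 m^2.
ᾱ = 868.895/1412.0 = 0.6154; R = Sᾱ/(1−ᾱ) = 868.895/(1−0.6154) = 2259.217 m^2.
Lp = 102.1 + 10·log₁₀(4/2259.217) = 102.1 + (-27.52) = 74.6 dB.

74.6 dB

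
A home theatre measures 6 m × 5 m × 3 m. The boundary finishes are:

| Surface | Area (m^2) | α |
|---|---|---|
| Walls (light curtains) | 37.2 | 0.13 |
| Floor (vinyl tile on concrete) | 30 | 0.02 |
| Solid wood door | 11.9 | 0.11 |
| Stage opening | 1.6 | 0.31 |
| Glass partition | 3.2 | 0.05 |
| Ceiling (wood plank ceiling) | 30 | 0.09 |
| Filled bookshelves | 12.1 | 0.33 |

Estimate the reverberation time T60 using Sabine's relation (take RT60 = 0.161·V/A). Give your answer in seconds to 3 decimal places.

1.028 s

Summing Sᵢαᵢ: 4.836 + 0.600 + 1.309 + 0.496 + 0.160 + 2.700 + 3.993 → A = 14.094 sabins.
Volume V = 6 × 5 × 3 = 90 m³.
RT60 = 0.161 · V / A = 0.161 × 90 / 14.094 = 1.028 s.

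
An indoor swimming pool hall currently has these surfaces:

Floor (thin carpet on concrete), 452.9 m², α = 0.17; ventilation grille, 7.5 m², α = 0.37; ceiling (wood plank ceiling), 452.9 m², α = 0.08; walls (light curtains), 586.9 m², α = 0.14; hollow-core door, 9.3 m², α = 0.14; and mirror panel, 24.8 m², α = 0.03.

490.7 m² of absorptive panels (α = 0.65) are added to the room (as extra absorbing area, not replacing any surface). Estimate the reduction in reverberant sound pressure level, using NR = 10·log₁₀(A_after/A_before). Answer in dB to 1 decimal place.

Total absorption A_before = 452.9×0.17 + 7.5×0.37 + 452.9×0.08 + 586.9×0.14 + 9.3×0.14 + 24.8×0.03
  = 76.993 + 2.775 + 36.232 + 82.166 + 1.302 + 0.744 = 200.212 m² sabins.
Added absorption = 490.7 × 0.65 = 318.955 sabins.
New total A_after = 519.167 sabins.
Reduction = 10 log₁₀(A_after/A_before) = 10 log₁₀(2.5931) = 4.1 dB.

4.1 dB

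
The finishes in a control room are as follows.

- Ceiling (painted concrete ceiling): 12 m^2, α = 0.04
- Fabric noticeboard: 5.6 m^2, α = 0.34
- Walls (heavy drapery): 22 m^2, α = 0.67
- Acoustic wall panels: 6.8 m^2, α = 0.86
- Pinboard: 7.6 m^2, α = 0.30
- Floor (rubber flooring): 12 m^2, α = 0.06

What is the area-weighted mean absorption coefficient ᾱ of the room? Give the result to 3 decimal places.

0.394

Total surface area S = 66.0 m^2.
Σ(Sᵢαᵢ) = 12×0.04 + 5.6×0.34 + 22×0.67 + 6.8×0.86 + 7.6×0.30 + 12×0.06 = 25.972.
ᾱ = 25.972 / 66.0 = 0.394.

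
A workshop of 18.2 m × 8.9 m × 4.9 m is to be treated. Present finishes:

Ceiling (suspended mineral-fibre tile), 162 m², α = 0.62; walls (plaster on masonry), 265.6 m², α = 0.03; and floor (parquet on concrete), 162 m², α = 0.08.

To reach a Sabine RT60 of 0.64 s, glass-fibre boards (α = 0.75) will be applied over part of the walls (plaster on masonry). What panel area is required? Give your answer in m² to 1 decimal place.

A₁ = Σ Sᵢαᵢ = 162*0.62 + 265.6*0.03 + 162*0.08 = 121.368 sabins.
V = 793.702 m³. Target absorption A₂ = 0.161 × 793.702 / 0.64 = 199.666 sabins.
Absorption to add: 199.666 − 121.368 = 78.298 sabins.
Net gain per m²: Δα = 0.75 − 0.03 = 0.72.
Area = ΔA/Δα = 78.298/0.72 = 108.7 m².

108.7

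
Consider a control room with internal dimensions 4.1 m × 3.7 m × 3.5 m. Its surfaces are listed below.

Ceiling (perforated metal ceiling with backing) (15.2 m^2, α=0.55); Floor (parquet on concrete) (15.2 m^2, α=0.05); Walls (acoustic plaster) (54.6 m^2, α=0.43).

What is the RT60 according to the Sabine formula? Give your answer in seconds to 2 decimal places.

A = Σ Sᵢαᵢ = 15.2·0.55 + 15.2·0.05 + 54.6·0.43 = 32.598 sabins.
Volume V = 4.1 × 3.7 × 3.5 = 53.095 m³.
RT60 = 0.161 · V / A = 0.161 × 53.095 / 32.598 = 0.26 s.

0.26 s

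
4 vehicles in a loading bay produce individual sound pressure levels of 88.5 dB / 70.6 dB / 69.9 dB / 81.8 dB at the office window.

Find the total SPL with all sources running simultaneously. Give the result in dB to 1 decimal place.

89.4 dB

Σ 10^(Lᵢ/10) = 8.806e+08.
Back to dB: 10·log₁₀ Σ = 89.4 dB.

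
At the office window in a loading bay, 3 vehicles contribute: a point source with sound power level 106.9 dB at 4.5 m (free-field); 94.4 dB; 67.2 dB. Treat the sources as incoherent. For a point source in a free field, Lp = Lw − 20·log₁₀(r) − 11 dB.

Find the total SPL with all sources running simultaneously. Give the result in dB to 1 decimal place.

Source at 4.5 m: Lp = 106.9 − 20·log₁₀(4.5) − 11 = 82.8 dB.
Σ 10^(Lᵢ/10) = 2.95e+09.
Back to dB: 10·log₁₀ Σ = 94.7 dB.

94.7 dB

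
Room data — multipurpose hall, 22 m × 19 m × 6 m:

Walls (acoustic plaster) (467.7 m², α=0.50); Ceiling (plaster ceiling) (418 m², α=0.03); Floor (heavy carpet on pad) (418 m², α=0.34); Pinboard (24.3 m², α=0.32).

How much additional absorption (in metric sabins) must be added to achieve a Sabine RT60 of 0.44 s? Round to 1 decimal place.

Summing Sᵢαᵢ: 233.850 + 12.540 + 142.120 + 7.776 → A₁ = 396.286 sabins.
Target A₂ = 0.161·2508/0.44 = 917.700 sabins (V = 2508 m³).
ΔA = A₂ − A₁ = 917.700 − 396.286 = 521.4 sabins.

521.4 sabins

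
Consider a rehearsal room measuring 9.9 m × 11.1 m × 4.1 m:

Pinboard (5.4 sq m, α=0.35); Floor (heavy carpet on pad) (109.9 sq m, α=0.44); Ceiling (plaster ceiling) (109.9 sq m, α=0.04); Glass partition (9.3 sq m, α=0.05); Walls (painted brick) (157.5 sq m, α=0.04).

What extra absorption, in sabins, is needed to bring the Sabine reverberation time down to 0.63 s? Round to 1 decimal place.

A₁ = Σ Sᵢαᵢ = 5.4×0.35 + 109.9×0.44 + 109.9×0.04 + 9.3×0.05 + 157.5×0.04 = 61.407 sabins.
Target A₂ = 0.161·450.549/0.63 = 115.140 sabins (V = 450.549 m³).
Shortfall: 115.140 − 61.407 = 53.7 sabins.

53.7 sabins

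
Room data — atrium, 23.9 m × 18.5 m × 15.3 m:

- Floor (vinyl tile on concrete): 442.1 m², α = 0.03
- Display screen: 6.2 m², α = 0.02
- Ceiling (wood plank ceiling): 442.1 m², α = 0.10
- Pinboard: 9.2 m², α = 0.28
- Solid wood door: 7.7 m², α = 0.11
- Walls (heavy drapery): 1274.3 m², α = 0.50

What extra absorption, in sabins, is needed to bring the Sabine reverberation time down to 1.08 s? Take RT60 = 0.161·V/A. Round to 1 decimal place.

310.3 sabins

Equivalent absorption area: A₁ = 442.1*0.03 + 6.2*0.02 + 442.1*0.10 + 9.2*0.28 + 7.7*0.11 + 1274.3*0.50 = 698.170 m².
Target A₂ = 0.161·6764.895/1.08 = 1008.470 sabins (V = 6764.895 m³).
Additional absorption ΔA = 1008.470 − 698.170 = 310.3 sabins.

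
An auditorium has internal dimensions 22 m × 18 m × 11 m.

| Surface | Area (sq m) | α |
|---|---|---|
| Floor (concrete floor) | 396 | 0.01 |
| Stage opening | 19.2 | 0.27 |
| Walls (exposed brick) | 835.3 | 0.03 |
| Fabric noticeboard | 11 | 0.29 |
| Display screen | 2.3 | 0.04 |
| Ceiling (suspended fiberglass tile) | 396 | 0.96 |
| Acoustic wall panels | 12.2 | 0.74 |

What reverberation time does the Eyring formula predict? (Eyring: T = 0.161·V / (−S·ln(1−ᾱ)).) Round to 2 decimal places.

Total surface area S = 396 + 19.2 + 835.3 + 11 + 2.3 + 396 + 12.2 = 1672.0 sq m.
Σ(Sᵢαᵢ) = 396·0.01 + 19.2·0.27 + 835.3·0.03 + 11·0.29 + 2.3·0.04 + 396·0.96 + 12.2·0.74 = 426.673.
ᾱ = 426.673 / 1672.0 = 0.2552.
Eyring denominator: −S ln(1−ᾱ) = 492.637.
V = 22 × 18 × 11 = 4356 m³.
T = 0.161·V/[−S·ln(1−ᾱ)] = 0.161·4356/492.637 = 1.42 s.

1.42 seconds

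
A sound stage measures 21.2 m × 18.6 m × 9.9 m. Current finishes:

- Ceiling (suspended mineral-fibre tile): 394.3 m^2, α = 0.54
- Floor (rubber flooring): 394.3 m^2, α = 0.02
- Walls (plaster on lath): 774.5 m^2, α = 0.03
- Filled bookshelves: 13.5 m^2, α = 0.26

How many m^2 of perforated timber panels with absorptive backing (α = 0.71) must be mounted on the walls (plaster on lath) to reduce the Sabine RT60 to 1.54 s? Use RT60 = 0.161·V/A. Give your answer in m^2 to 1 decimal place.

236.1

Summing Sᵢαᵢ: 212.922 + 7.886 + 23.235 + 3.510 → A₁ = 247.553 sabins.
V = 3903.768 m³. Target absorption A₂ = 0.161 × 3903.768 / 1.54 = 408.121 sabins.
Absorption to add: 408.121 − 247.553 = 160.568 sabins.
Each m^2 of panel replacing the walls (plaster on lath) adds (0.71 − 0.03) = 0.68 sabins.
Area = ΔA/Δα = 160.568/0.68 = 236.1 m^2.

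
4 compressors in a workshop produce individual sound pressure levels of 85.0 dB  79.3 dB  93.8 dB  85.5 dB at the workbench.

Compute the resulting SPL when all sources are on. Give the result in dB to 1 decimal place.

95.0 dB

Converting to relative power and adding: 10^(85.0/10) + 10^(79.3/10) + 10^(93.8/10) + 10^(85.5/10) = 3.155e+09.
L_total = 10·log₁₀(3.155e+09) = 95.0 dB.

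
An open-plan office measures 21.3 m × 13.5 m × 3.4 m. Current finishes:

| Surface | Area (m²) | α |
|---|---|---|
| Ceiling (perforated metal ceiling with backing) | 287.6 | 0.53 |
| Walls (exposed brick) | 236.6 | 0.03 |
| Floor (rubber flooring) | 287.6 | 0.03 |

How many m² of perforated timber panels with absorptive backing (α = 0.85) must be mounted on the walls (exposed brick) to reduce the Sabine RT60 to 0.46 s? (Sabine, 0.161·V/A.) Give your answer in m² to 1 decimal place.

212.2

Total absorption A₁ = 287.6*0.53 + 236.6*0.03 + 287.6*0.03
  = 152.428 + 7.098 + 8.628 = 168.154 m² sabins.
Required A₂ = 0.161·977.67/0.46 = 342.184 sabins.
Absorption to add: 342.184 − 168.154 = 174.030 sabins.
Each m² of panel replacing the walls (exposed brick) adds (0.85 − 0.03) = 0.82 sabins.
Area = ΔA/Δα = 174.030/0.82 = 212.2 m².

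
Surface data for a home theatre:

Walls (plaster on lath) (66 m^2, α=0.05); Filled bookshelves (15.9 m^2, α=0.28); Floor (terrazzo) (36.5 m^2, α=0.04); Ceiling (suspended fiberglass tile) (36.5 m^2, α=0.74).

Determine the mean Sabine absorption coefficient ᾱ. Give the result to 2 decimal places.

0.23

S = Σ Sᵢ = 66 + 15.9 + 36.5 + 36.5 = 154.9 m^2.
A = 66*0.05 + 15.9*0.28 + 36.5*0.04 + 36.5*0.74 = 36.222 sabins.
ᾱ = 36.222 / 154.9 = 0.23.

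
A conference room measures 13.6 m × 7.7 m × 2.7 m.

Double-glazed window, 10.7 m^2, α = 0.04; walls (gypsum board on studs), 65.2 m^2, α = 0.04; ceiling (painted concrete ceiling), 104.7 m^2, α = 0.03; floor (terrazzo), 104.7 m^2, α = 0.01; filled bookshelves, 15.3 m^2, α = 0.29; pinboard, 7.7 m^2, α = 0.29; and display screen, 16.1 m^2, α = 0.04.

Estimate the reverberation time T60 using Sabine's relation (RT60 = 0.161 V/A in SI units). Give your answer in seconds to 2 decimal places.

3.13 s

Total absorption A = 10.7×0.04 + 65.2×0.04 + 104.7×0.03 + 104.7×0.01 + 15.3×0.29 + 7.7×0.29 + 16.1×0.04
  = 0.428 + 2.608 + 3.141 + 1.047 + 4.437 + 2.233 + 0.644 = 14.538 m^2 sabins.
Room volume: 282.744 m³.
RT60 = 0.161 · V / A = 0.161 × 282.744 / 14.538 = 3.13 s.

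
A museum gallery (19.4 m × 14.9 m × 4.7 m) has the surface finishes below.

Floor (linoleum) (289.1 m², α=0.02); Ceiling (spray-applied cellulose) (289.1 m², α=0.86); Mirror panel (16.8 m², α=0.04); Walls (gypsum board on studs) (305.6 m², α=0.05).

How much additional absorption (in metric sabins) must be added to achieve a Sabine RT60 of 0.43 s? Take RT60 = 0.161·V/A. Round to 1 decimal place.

Total absorption A₁ = 289.1×0.02 + 289.1×0.86 + 16.8×0.04 + 305.6×0.05
  = 5.782 + 248.626 + 0.672 + 15.280 = 270.360 m² sabins.
For T = 0.43 s, need A₂ = 0.161·V/T = 0.161·1358.582/0.43 = 508.678 sabins.
Additional absorption ΔA = 508.678 − 270.360 = 238.3 sabins.

238.3 sabins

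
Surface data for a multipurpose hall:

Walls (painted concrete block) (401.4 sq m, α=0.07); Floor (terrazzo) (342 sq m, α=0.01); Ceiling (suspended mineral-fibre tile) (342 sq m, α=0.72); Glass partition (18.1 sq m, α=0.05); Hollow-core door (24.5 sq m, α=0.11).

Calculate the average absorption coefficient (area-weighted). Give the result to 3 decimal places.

0.249

Total surface area S = 1128.0 sq m.
A = 401.4×0.07 + 342×0.01 + 342×0.72 + 18.1×0.05 + 24.5×0.11 = 281.358 sabins.
ᾱ = A/S = 0.249.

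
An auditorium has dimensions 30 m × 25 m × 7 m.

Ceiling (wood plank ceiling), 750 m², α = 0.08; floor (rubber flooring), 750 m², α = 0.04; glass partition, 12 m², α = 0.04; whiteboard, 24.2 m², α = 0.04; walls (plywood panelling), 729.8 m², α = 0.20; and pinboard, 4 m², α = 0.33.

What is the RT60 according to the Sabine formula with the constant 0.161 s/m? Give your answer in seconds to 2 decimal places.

3.54 s

Equivalent absorption area: A = 750×0.08 + 750×0.04 + 12×0.04 + 24.2×0.04 + 729.8×0.20 + 4×0.33 = 238.728 m².
Volume V = 30 × 25 × 7 = 5250 m³.
RT60 = 0.161 · V / A = 0.161 × 5250 / 238.728 = 3.54 s.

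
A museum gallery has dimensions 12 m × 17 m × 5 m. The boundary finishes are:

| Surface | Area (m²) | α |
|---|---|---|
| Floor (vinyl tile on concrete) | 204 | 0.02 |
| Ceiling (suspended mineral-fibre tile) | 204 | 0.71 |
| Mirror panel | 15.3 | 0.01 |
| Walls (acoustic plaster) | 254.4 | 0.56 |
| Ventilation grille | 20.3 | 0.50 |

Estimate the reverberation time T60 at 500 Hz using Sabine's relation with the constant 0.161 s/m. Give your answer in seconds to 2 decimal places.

Equivalent absorption area: A = 204*0.02 + 204*0.71 + 15.3*0.01 + 254.4*0.56 + 20.3*0.50 = 301.687 m².
V = 12·17·5 = 1020 m³.
RT60 = 0.161 · V / A = 0.161 × 1020 / 301.687 = 0.54 s.

0.54 s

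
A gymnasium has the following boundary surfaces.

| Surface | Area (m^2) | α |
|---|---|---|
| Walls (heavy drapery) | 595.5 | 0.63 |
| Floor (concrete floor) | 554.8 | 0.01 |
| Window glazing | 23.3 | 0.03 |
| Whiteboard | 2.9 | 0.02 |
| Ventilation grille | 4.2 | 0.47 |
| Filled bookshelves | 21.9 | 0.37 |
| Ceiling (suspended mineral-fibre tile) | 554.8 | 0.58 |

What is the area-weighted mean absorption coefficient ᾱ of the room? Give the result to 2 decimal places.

0.41

Total surface area S = 1757.4 m^2.
Weighted sum Σ Sα = 713.331.
ᾱ = A/S = 0.41.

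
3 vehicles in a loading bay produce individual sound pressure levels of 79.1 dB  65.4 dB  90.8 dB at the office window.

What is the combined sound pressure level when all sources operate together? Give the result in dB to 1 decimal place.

Converting to relative power and adding: 10^(79.1/10) + 10^(65.4/10) + 10^(90.8/10) = 1.287e+09.
Combined level = 10 log₁₀(1.287e+09) = 91.1 dB.

91.1 dB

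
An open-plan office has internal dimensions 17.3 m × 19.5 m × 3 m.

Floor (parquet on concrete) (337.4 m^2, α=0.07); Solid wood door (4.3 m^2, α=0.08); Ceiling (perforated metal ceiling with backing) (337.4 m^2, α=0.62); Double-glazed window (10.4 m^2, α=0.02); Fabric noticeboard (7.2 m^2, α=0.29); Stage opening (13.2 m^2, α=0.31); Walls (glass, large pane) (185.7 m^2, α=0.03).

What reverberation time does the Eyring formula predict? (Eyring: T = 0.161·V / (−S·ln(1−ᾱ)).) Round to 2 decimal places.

0.57 s

S = Σ Sᵢ = 895.6 m^2.
Absorption A = 337.4·0.07 + 4.3·0.08 + 337.4·0.62 + 10.4·0.02 + 7.2·0.29 + 13.2·0.31 + 185.7·0.03 = 245.109 sabins.
ᾱ = 245.109 / 895.6 = 0.2737.
Eyring denominator: −S ln(1−ᾱ) = 286.406.
V = 17.3 × 19.5 × 3 = 1012.05 m³.
T = 0.161·V/[−S·ln(1−ᾱ)] = 0.161·1012.05/286.406 = 0.57 s.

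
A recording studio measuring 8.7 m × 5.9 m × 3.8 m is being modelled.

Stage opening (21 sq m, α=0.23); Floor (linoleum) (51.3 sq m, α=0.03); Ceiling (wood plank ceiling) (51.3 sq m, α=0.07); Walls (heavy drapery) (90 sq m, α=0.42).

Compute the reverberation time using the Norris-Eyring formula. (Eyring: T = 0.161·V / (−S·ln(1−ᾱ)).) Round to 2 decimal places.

S = Σ Sᵢ = 213.6 sq m.
Absorption A = 21·0.23 + 51.3·0.03 + 51.3·0.07 + 90·0.42 = 47.760 sabins.
Mean coefficient ᾱ = A/S = 0.2236.
−S·ln(1−ᾱ) = −213.6 × ln(1 − 0.2236) = 54.059.
V = 8.7 × 5.9 × 3.8 = 195.054 m³.
RT60 = 0.161 × 195.054 / 54.059 = 0.58 s.

0.58 s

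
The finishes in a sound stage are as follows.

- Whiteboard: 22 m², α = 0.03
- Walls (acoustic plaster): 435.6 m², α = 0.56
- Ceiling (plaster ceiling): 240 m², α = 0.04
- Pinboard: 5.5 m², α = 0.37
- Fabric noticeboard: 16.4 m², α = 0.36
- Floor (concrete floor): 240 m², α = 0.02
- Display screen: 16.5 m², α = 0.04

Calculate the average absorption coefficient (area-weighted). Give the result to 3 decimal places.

0.274

S = Σ Sᵢ = 22 + 435.6 + 240 + 5.5 + 16.4 + 240 + 16.5 = 976.0 m².
A = 22*0.03 + 435.6*0.56 + 240*0.04 + 5.5*0.37 + 16.4*0.36 + 240*0.02 + 16.5*0.04 = 267.595 sabins.
ᾱ = A/S = 0.274.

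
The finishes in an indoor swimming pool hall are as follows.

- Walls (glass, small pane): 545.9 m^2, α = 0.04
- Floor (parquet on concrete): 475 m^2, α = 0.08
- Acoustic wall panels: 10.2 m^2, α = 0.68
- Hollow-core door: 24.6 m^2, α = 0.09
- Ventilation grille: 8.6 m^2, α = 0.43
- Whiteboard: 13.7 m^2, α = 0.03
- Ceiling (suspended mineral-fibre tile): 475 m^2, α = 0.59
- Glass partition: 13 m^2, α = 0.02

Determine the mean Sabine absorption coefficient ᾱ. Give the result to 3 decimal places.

0.226

S = Σ Sᵢ = 545.9 + 475 + 10.2 + 24.6 + 8.6 + 13.7 + 475 + 13 = 1566.0 m^2.
Σ(Sᵢαᵢ) = 545.9×0.04 + 475×0.08 + 10.2×0.68 + 24.6×0.09 + 8.6×0.43 + 13.7×0.03 + 475×0.59 + 13×0.02 = 353.605.
ᾱ = A/S = 0.226.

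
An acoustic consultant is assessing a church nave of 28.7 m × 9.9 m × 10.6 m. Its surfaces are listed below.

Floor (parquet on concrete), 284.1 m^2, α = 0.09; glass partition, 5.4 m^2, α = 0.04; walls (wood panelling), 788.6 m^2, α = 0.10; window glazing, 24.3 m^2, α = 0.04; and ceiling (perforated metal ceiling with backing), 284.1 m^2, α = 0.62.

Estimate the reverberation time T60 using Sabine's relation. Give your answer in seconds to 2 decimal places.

Summing Sᵢαᵢ: 25.569 + 0.216 + 78.860 + 0.972 + 176.142 → A = 281.759 sabins.
V = 28.7·9.9·10.6 = 3011.778 m³.
RT60 = 0.161 · V / A = 0.161 × 3011.778 / 281.759 = 1.72 s.

1.72 s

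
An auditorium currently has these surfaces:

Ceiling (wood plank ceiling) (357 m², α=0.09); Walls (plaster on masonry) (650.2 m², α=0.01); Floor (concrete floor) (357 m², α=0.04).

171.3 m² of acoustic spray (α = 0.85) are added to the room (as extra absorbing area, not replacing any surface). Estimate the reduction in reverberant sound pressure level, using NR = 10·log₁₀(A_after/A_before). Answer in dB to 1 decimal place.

Equivalent absorption area: A_before = 357·0.09 + 650.2·0.01 + 357·0.04 = 52.912 m².
Added absorption = 171.3 × 0.85 = 145.605 sabins.
New total A_after = 198.517 sabins.
Reduction = 10 log₁₀(A_after/A_before) = 10 log₁₀(3.7518) = 5.7 dB.

5.7 dB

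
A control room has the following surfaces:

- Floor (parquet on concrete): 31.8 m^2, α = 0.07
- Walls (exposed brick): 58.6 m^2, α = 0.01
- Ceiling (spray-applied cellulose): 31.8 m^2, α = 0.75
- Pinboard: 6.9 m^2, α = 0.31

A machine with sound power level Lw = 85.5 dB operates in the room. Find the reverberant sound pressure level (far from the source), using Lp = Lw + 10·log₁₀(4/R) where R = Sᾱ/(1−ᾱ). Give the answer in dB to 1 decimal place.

75.8 dB

Σ(Sᵢαᵢ) = 31.8×0.07 + 58.6×0.01 + 31.8×0.75 + 6.9×0.31 = 28.801; total area S = 129.1 m^2.
ᾱ = 28.801/129.1 = 0.2231; R = Sᾱ/(1−ᾱ) = 28.801/(1−0.2231) = 37.072 m^2.
Lp = 85.5 + 10·log₁₀(4/37.072) = 85.5 + (-9.67) = 75.8 dB.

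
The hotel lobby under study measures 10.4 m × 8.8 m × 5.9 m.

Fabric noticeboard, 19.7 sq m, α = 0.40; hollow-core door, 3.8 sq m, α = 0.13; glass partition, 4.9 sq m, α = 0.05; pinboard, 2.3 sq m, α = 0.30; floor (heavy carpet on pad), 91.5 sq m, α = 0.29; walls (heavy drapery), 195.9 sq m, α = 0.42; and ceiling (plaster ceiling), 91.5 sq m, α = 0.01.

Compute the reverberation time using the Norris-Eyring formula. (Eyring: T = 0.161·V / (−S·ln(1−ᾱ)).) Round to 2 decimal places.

0.62 seconds

Total surface area S = 19.7 + 3.8 + 4.9 + 2.3 + 91.5 + 195.9 + 91.5 = 409.6 sq m.
Absorption A = 19.7×0.40 + 3.8×0.13 + 4.9×0.05 + 2.3×0.30 + 91.5×0.29 + 195.9×0.42 + 91.5×0.01 = 119.037 sabins.
ᾱ = 119.037 / 409.6 = 0.2906.
Eyring denominator: −S ln(1−ᾱ) = 140.630.
V = 10.4 × 8.8 × 5.9 = 539.968 m³.
T = 0.161·V/[−S·ln(1−ᾱ)] = 0.161·539.968/140.630 = 0.62 s.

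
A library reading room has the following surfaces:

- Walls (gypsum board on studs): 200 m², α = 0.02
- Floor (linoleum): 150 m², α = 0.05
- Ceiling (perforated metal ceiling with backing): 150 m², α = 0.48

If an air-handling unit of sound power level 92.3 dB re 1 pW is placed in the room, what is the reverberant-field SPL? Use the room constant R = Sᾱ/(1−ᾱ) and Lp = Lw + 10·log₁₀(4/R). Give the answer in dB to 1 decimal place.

78.3 dB

A = 83.500 sabins; S = 500.0 m².
ᾱ = 83.500/500.0 = 0.1670; R = Sᾱ/(1−ᾱ) = 83.500/(1−0.1670) = 100.240 m².
Lp = Lw + 10 log₁₀(4/R) = 92.3 -13.99 = 78.3 dB.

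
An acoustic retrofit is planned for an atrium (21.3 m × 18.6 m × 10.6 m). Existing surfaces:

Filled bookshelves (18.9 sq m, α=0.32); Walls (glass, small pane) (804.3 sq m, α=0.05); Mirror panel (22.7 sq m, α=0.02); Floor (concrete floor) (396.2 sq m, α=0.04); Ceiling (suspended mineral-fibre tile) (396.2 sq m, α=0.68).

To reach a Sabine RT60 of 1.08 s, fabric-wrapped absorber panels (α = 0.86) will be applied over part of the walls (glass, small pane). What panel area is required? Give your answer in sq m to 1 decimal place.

Equivalent absorption area: A₁ = 18.9×0.32 + 804.3×0.05 + 22.7×0.02 + 396.2×0.04 + 396.2×0.68 = 331.981 sq m.
V = 4199.508 m³. Target absorption A₂ = 0.161 × 4199.508 / 1.08 = 626.038 sabins.
ΔA needed = 626.038 − 331.981 = 294.057 sabins.
Net gain per sq m: Δα = 0.86 − 0.05 = 0.81.
Panel area = 294.057 / 0.81 = 363.0 sq m.

363.0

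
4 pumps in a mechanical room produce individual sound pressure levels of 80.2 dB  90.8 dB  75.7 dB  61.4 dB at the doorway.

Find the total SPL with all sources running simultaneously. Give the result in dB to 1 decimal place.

91.3 dB

Σ 10^(Lᵢ/10) = 1.346e+09.
Combined level = 10 log₁₀(1.346e+09) = 91.3 dB.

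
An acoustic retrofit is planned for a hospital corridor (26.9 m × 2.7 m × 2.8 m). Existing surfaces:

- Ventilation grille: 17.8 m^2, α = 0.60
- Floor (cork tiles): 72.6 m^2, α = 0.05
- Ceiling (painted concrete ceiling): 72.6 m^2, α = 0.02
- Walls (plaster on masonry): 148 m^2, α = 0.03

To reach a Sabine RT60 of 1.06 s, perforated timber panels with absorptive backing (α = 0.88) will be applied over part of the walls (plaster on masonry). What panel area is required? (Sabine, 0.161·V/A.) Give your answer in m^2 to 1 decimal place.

A₁ = Σ Sᵢαᵢ = 17.8·0.60 + 72.6·0.05 + 72.6·0.02 + 148·0.03 = 20.202 sabins.
V = 203.364 m³. Target absorption A₂ = 0.161 × 203.364 / 1.06 = 30.888 sabins.
Absorption to add: 30.888 − 20.202 = 10.686 sabins.
Each m^2 of panel replacing the walls (plaster on masonry) adds (0.88 − 0.03) = 0.85 sabins.
Area = ΔA/Δα = 10.686/0.85 = 12.6 m^2.

12.6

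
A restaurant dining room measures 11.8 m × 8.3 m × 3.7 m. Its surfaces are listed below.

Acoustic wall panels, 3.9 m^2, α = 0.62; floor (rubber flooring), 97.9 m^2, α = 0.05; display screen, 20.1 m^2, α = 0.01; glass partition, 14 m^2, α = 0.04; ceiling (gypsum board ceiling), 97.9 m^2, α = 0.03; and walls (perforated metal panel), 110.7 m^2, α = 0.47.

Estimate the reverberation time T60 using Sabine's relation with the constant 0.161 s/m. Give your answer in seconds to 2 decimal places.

Summing Sᵢαᵢ: 2.418 + 4.895 + 0.201 + 0.560 + 2.937 + 52.029 → A = 63.040 sabins.
Volume V = 11.8 × 8.3 × 3.7 = 362.378 m³.
T = 0.161 V/A = 0.161·362.378/63.040 = 0.93 s.

0.93 seconds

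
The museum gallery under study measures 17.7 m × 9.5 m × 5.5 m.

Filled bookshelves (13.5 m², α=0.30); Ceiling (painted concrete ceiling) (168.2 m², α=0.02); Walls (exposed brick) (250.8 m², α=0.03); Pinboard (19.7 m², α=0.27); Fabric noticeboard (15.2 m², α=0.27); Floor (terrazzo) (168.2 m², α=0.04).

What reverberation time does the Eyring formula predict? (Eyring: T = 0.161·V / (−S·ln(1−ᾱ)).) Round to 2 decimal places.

S = Σ Sᵢ = 635.6 m².
Σ(Sᵢαᵢ) = 13.5·0.30 + 168.2·0.02 + 250.8·0.03 + 19.7·0.27 + 15.2·0.27 + 168.2·0.04 = 31.089.
ᾱ = 31.089 / 635.6 = 0.0489.
−S·ln(1−ᾱ) = −635.6 × ln(1 − 0.0489) = 31.866.
V = 17.7 × 9.5 × 5.5 = 924.825 m³.
T = 0.161·V/[−S·ln(1−ᾱ)] = 0.161·924.825/31.866 = 4.67 s.

4.67 s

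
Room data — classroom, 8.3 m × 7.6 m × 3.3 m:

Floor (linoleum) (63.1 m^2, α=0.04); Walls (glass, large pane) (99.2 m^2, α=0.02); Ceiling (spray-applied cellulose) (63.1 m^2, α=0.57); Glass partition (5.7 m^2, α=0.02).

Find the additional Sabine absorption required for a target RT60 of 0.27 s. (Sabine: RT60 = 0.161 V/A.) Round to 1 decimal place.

83.5 sabins

Total absorption A₁ = 63.1*0.04 + 99.2*0.02 + 63.1*0.57 + 5.7*0.02
  = 2.524 + 1.984 + 35.967 + 0.114 = 40.589 m^2 sabins.
Target A₂ = 0.161·208.164/0.27 = 124.127 sabins (V = 208.164 m³).
ΔA = A₂ − A₁ = 124.127 − 40.589 = 83.5 sabins.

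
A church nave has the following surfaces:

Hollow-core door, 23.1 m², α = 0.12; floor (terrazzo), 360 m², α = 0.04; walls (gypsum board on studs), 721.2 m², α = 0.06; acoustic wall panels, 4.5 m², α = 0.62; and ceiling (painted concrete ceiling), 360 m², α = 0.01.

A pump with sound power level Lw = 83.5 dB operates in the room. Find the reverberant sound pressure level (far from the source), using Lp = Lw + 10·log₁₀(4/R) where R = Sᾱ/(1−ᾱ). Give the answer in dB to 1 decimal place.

A = 66.834 sabins; S = 1468.8 m².
ᾱ = 0.0455, so room constant R = A/(1−ᾱ) = 70.020 m².
Lp = 83.5 + 10·log₁₀(4/70.020) = 83.5 + (-12.43) = 71.1 dB.

71.1 dB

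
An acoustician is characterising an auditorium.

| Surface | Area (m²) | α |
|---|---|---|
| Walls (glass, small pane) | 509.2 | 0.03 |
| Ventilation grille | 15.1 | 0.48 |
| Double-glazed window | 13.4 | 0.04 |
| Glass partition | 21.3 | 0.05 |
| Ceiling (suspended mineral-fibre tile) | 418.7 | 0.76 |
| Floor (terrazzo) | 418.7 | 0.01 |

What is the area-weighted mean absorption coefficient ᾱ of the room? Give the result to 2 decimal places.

0.25

S = Σ Sᵢ = 509.2 + 15.1 + 13.4 + 21.3 + 418.7 + 418.7 = 1396.4 m².
A = 509.2×0.03 + 15.1×0.48 + 13.4×0.04 + 21.3×0.05 + 418.7×0.76 + 418.7×0.01 = 346.524 sabins.
ᾱ = 346.524 / 1396.4 = 0.25.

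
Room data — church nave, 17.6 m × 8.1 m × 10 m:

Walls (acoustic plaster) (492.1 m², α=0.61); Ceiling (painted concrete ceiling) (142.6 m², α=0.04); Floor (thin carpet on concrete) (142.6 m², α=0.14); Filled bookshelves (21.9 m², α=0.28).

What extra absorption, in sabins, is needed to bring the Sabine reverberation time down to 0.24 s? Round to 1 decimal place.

Summing Sᵢαᵢ: 300.181 + 5.704 + 19.964 + 6.132 → A₁ = 331.981 sabins.
V = 1425.6 m³. Required absorption A₂ = 0.161 × 1425.6 / 0.24 = 956.340 sabins.
Shortfall: 956.340 − 331.981 = 624.4 sabins.

624.4 sabins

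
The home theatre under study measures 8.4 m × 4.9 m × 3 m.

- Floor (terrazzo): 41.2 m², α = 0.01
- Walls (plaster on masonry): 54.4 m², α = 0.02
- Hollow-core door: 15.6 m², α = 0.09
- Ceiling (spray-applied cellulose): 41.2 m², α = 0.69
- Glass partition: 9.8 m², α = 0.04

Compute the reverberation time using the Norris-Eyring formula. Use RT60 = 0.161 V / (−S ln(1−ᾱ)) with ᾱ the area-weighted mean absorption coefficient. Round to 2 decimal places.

S = Σ Sᵢ = 162.2 m².
Σ(Sᵢαᵢ) = 41.2×0.01 + 54.4×0.02 + 15.6×0.09 + 41.2×0.69 + 9.8×0.04 = 31.724.
Mean coefficient ᾱ = A/S = 0.1956.
−S·ln(1−ᾱ) = −162.2 × ln(1 − 0.1956) = 35.304.
V = 8.4 × 4.9 × 3 = 123.48 m³.
T = 0.161·V/[−S·ln(1−ᾱ)] = 0.161·123.48/35.304 = 0.56 s.

0.56 sec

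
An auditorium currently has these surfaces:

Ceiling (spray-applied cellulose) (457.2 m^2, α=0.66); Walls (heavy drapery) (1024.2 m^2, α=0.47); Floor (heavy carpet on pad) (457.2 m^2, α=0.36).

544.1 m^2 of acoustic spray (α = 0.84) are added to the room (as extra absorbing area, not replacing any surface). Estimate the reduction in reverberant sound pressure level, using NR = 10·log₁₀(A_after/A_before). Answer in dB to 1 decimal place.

Summing Sᵢαᵢ: 301.752 + 481.374 + 164.592 → A_before = 947.718 sabins.
Treatment contributes 544.1·0.84 = 457.044 sabins.
New total A_after = 1404.762 sabins.
NR = 10·log₁₀(1404.762/947.718) = 1.7 dB.

1.7 dB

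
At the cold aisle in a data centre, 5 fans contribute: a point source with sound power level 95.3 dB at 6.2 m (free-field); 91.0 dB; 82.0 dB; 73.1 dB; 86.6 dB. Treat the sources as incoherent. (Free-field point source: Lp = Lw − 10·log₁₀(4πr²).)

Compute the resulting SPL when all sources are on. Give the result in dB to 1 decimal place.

Source at 6.2 m: Lp = 95.3 − 10·log₁₀(4π·6.2²) = 95.3 − 10·log₁₀(483.051) = 68.5 dB.
Converting to relative power and adding: 10^(68.5/10) + 10^(91.0/10) + 10^(82.0/10) + 10^(73.1/10) + 10^(86.6/10) = 1.902e+09.
L_total = 10·log₁₀(1.902e+09) = 92.8 dB.

92.8 dB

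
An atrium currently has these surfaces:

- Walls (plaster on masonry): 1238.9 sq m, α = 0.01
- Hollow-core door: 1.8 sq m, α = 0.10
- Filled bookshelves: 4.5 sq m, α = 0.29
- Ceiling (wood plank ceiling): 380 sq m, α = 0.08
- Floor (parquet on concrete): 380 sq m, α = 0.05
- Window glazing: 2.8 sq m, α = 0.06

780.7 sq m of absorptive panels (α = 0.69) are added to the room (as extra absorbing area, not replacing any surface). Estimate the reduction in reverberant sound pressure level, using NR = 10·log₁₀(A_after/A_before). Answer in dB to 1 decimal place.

9.8 dB

Summing Sᵢαᵢ: 12.389 + 0.180 + 1.305 + 30.400 + 19.000 + 0.168 → A_before = 63.442 sabins.
Added absorption = 780.7 × 0.69 = 538.683 sabins.
New total A_after = 602.125 sabins.
NR = 10·log₁₀(602.125/63.442) = 9.8 dB.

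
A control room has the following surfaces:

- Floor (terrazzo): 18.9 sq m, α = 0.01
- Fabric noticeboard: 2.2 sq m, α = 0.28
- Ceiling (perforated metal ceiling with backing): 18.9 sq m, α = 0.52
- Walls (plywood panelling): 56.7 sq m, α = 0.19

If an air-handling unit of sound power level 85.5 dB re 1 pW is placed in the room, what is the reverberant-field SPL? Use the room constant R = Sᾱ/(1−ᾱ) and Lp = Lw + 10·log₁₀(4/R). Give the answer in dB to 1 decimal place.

Σ(Sᵢαᵢ) = 18.9×0.01 + 2.2×0.28 + 18.9×0.52 + 56.7×0.19 = 21.406; total area S = 96.7 sq m.
ᾱ = 0.2214, so room constant R = A/(1−ᾱ) = 27.493 sq m.
Lp = Lw + 10 log₁₀(4/R) = 85.5 -8.37 = 77.1 dB.

77.1 dB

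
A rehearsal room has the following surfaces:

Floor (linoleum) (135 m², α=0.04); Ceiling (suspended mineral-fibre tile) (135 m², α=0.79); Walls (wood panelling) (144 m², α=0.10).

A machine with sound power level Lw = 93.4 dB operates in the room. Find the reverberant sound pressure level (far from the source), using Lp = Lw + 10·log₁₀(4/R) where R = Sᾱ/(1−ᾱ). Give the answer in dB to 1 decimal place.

76.8 dB

Σ(Sᵢαᵢ) = 135×0.04 + 135×0.79 + 144×0.10 = 126.450; total area S = 414.0 m².
ᾱ = 126.450/414.0 = 0.3054; R = Sᾱ/(1−ᾱ) = 126.450/(1−0.3054) = 182.047 m².
Lp = 93.4 + 10·log₁₀(4/182.047) = 93.4 + (-16.58) = 76.8 dB.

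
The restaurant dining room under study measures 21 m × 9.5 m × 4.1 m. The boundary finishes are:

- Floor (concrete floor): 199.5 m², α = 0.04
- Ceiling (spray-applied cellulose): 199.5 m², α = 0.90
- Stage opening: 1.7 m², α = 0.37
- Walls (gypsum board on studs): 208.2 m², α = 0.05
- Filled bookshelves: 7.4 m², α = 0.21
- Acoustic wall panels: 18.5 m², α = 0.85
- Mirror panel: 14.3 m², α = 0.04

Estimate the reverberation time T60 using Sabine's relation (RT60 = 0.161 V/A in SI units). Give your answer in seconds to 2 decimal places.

0.61 s

A = Σ Sᵢαᵢ = 199.5×0.04 + 199.5×0.90 + 1.7×0.37 + 208.2×0.05 + 7.4×0.21 + 18.5×0.85 + 14.3×0.04 = 216.420 sabins.
Volume V = 21 × 9.5 × 4.1 = 817.95 m³.
T = 0.161 V/A = 0.161·817.95/216.420 = 0.61 s.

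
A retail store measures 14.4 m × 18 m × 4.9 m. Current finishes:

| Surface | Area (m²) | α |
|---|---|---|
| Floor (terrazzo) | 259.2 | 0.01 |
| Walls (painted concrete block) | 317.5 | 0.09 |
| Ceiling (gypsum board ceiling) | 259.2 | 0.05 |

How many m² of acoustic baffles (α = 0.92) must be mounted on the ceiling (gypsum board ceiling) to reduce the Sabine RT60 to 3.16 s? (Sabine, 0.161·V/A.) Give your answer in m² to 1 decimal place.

23.7

Summing Sᵢαᵢ: 2.592 + 28.575 + 12.960 → A₁ = 44.127 sabins.
V = 1270.08 m³. Target absorption A₂ = 0.161 × 1270.08 / 3.16 = 64.710 sabins.
Absorption to add: 64.710 − 44.127 = 20.583 sabins.
Each m² of panel replacing the ceiling (gypsum board ceiling) adds (0.92 − 0.05) = 0.87 sabins.
Area = ΔA/Δα = 20.583/0.87 = 23.7 m².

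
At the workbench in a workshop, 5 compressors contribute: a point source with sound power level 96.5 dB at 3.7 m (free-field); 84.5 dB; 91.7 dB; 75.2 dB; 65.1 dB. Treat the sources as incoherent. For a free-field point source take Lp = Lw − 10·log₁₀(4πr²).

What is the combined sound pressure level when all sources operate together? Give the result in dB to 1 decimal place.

92.6 dB

Source at 3.7 m: Lp = 96.5 − 10·log₁₀(4π·3.7²) = 96.5 − 10·log₁₀(172.034) = 74.1 dB.
Σ 10^(Lᵢ/10) = 1.823e+09.
Combined level = 10 log₁₀(1.823e+09) = 92.6 dB.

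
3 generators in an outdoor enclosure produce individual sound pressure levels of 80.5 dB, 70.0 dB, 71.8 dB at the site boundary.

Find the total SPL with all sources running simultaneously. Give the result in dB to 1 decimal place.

81.4 dB

Σ 10^(Lᵢ/10) = 1.373e+08.
L_total = 10·log₁₀(1.373e+08) = 81.4 dB.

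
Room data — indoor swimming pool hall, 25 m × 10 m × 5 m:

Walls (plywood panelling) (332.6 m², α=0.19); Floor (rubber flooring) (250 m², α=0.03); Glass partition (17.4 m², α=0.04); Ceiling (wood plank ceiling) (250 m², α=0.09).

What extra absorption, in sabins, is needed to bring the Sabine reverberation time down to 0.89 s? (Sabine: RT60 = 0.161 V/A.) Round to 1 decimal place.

132.2 sabins

Equivalent absorption area: A₁ = 332.6*0.19 + 250*0.03 + 17.4*0.04 + 250*0.09 = 93.890 m².
Target A₂ = 0.161·1250/0.89 = 226.124 sabins (V = 1250 m³).
Additional absorption ΔA = 226.124 − 93.890 = 132.2 sabins.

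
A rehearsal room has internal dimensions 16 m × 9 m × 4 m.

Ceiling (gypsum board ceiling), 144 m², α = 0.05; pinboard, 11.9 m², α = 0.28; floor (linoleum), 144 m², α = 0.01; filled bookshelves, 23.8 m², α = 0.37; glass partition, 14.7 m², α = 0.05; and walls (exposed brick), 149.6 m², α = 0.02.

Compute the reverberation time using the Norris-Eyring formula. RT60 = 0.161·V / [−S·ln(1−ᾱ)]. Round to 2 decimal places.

3.69 s

S = Σ Sᵢ = 488.0 m².
Σ(Sᵢαᵢ) = 144·0.05 + 11.9·0.28 + 144·0.01 + 23.8·0.37 + 14.7·0.05 + 149.6·0.02 = 24.505.
Mean coefficient ᾱ = A/S = 0.0502.
Eyring denominator: −S ln(1−ᾱ) = 25.134.
V = 16 × 9 × 4 = 576 m³.
RT60 = 0.161 × 576 / 25.134 = 3.69 s.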